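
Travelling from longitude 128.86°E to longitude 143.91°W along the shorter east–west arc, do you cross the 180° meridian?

Yes

Naïve |-143.91 − 128.86| = 272.77° > 180°, so the shorter arc goes the other way round — across 180°.
Signed shortest Δλ = ((-143.91 − 128.86 + 180) mod 360) − 180 = 87.23°.
Going east by 87.23° from +128.86° passes through 180° before reaching -143.91°.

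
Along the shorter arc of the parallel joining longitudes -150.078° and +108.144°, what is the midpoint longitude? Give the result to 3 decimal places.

+159.033°

Signed shortest Δλ from -150.078° to +108.144° is -101.778°.
Midpoint longitude = -150.078° + (-101.778°)/2 = -150.078° − 50.889° = -200.967°.
Normalise into (−180°, 180°]: +159.033°.
(The naïve average (-150.078 + +108.144)/2 = -20.967° is on the wrong side of the globe.)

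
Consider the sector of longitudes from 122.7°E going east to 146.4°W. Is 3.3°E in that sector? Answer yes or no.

Band width going east from +122.7° to -146.4°: ((-146.4 − 122.7) mod 360) = 90.9°.
Offset of +3.3° east of the west edge: ((3.3 − 122.7) mod 360) = 240.6°.
240.6° > 90.9° ⇒ outside.

No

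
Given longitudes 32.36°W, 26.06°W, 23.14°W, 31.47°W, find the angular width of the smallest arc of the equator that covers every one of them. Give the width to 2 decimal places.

9.22°

Sort the longitudes: -32.36°, -31.47°, -26.06°, -23.14°.
Eastward gaps between consecutive values (wrapping around): 0.89°, 5.41°, 2.92°, 350.78°.
Largest gap = 350.78° ⇒ minimal covering band is its complement: 360° − 350.78° = 9.22°.
Band runs from -32.36° eastward to -23.14°.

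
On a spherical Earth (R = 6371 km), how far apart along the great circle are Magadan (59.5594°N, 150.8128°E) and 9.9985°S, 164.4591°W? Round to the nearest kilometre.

8694 km

Δλ = -164.4591 − 150.8128 = -315.2719°; wrapped into (−180°, 180°]: 44.7281°.
Δφ = -9.9985 − 59.5594 = -69.5579°.
a = sin²(Δφ/2) + cos φ₁ · cos φ₂ · sin²(Δλ/2) = 0.397604.
c = 2·atan2(√a, √(1−a)) = 1.36455 rad → d = 6371·c ≈ 8693.52 km.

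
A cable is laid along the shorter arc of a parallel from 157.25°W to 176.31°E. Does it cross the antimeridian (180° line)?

Naïve |176.31 − -157.25| = 333.56° > 180°, so the shorter arc goes the other way round — across 180°.
Signed shortest Δλ = ((176.31 − -157.25 + 180) mod 360) − 180 = -26.44°.
Going west by 26.44° from -157.25° passes through 180° before reaching +176.31°.

Yes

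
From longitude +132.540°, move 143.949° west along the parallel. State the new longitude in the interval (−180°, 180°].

Start at +132.540°; shift −143.949° → -11.409°.
-11.409° already lies in (−180°, 180°].

-11.409°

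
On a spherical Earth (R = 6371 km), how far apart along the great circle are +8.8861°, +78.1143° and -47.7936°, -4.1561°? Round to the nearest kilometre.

10168 km

Δλ = -4.1561 − 78.1143 = -82.2704°.
Δφ = -47.7936 − 8.8861 = -56.6797°.
a = sin²(Δφ/2) + cos φ₁ · cos φ₂ · sin²(Δλ/2) = 0.512575.
c = 2·atan2(√a, √(1−a)) = 1.59595 rad → d = 6371·c ≈ 10167.79 km.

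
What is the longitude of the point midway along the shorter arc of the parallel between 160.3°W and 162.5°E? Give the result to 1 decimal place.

178.9°W

Signed shortest Δλ from -160.3° to +162.5° is -37.2°.
Midpoint longitude = -160.3° + (-37.2°)/2 = -160.3° − 18.6° = -178.9°.
(The naïve average (-160.3 + +162.5)/2 = 1.1° is on the wrong side of the globe.)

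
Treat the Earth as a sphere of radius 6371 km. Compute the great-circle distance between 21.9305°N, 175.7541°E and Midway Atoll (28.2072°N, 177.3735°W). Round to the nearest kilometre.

983 km

Δλ = -177.3735 − 175.7541 = -353.1276°; wrapped into (−180°, 180°]: 6.8724°.
Δφ = 28.2072 − 21.9305 = 6.2767°.
a = sin²(Δφ/2) + cos φ₁ · cos φ₂ · sin²(Δλ/2) = 0.005934.
c = 2·atan2(√a, √(1−a)) = 0.15422 rad → d = 6371·c ≈ 982.52 km.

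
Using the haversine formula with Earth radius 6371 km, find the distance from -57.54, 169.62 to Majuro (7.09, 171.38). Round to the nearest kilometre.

7188 km

Δλ = 171.38 − 169.62 = 1.76°.
Δφ = 7.09 − -57.54 = 64.63°.
a = sin²(Δφ/2) + cos φ₁ · cos φ₂ · sin²(Δλ/2) = 0.285895.
c = 2·atan2(√a, √(1−a)) = 1.12828 rad → d = 6371·c ≈ 7188.30 km.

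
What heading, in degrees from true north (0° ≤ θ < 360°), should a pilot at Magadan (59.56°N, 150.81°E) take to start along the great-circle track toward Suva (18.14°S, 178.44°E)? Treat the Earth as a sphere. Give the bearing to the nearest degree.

153°

Δλ = 178.44 − 150.81 = 27.63°.
θ = atan2( sin Δλ · cos φ₂ , cos φ₁ · sin φ₂ − sin φ₁ · cos φ₂ · cos Δλ )
  = atan2(0.44071, -0.88361) = 153.492° → normalised to [0°, 360°): 153.492°.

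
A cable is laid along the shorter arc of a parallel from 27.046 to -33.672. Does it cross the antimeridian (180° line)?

No

Signed shortest Δλ = ((-33.672 − 27.046 + 180) mod 360) − 180 = -60.718°.
Going west by 60.718° from +27.046° reaches -33.672° without touching 180°.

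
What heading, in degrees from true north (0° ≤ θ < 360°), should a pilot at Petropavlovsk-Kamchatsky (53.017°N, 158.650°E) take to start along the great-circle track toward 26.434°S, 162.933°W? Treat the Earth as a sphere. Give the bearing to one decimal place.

Δλ = -162.933 − 158.650 = -321.583°; wrapped into (−180°, 180°]: 38.417°.
θ = atan2( sin Δλ · cos φ₂ , cos φ₁ · sin φ₂ − sin φ₁ · cos φ₂ · cos Δλ )
  = atan2(0.55641, -0.82824) = 146.107° → normalised to [0°, 360°): 146.107°.

146.1°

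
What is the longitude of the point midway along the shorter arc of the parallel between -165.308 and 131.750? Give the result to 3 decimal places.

+163.221°

Signed shortest Δλ from -165.308° to +131.750° is -62.942°.
Midpoint longitude = -165.308° + (-62.942°)/2 = -165.308° − 31.471° = -196.779°.
Normalise into (−180°, 180°]: +163.221°.
(The naïve average (-165.308 + +131.750)/2 = -16.779° is on the wrong side of the globe.)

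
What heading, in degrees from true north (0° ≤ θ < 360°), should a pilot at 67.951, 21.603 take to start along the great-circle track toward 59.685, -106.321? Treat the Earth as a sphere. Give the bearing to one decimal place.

Δλ = -106.321 − 21.603 = -127.924°.
θ = atan2( sin Δλ · cos φ₂ , cos φ₁ · sin φ₂ − sin φ₁ · cos φ₂ · cos Δλ )
  = atan2(-0.39816, 0.61161) = -33.065° → normalised to [0°, 360°): 326.935°.

326.9°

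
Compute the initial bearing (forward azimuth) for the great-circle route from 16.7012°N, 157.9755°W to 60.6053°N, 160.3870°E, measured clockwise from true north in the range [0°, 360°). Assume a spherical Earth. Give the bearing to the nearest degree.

336°

Δλ = 160.3870 − -157.9755 = 318.3625°; wrapped into (−180°, 180°]: -41.6375°.
θ = atan2( sin Δλ · cos φ₂ , cos φ₁ · sin φ₂ − sin φ₁ · cos φ₂ · cos Δλ )
  = atan2(-0.32611, 0.72909) = -24.098° → normalised to [0°, 360°): 335.902°.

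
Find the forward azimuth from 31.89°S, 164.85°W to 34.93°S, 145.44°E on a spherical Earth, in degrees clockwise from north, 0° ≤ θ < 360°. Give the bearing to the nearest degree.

252°

Δλ = 145.44 − -164.85 = 310.29°; wrapped into (−180°, 180°]: -49.71°.
θ = atan2( sin Δλ · cos φ₂ , cos φ₁ · sin φ₂ − sin φ₁ · cos φ₂ · cos Δλ )
  = atan2(-0.62537, -0.20607) = -108.238° → normalised to [0°, 360°): 251.762°.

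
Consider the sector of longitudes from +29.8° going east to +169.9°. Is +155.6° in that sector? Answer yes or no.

Yes

Band width going east from +29.8° to +169.9°: ((169.9 − 29.8) mod 360) = 140.1°.
Offset of +155.6° east of the west edge: ((155.6 − 29.8) mod 360) = 125.8°.
125.8° ≤ 140.1° ⇒ inside.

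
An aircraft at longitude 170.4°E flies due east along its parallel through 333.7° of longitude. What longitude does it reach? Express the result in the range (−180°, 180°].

144.1°E

Start at +170.4°; shift +333.7° → +504.1°.
+504.1° lies outside (−180°, 180°]; subtract 360° → +144.1°.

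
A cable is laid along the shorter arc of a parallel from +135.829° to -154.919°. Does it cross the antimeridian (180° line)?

Yes

Naïve |-154.919 − 135.829| = 290.748° > 180°, so the shorter arc goes the other way round — across 180°.
Signed shortest Δλ = ((-154.919 − 135.829 + 180) mod 360) − 180 = 69.252°.
Going east by 69.252° from +135.829° passes through 180° before reaching -154.919°.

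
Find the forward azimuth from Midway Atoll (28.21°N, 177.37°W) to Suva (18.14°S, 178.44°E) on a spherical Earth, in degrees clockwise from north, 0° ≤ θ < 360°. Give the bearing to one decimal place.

185.5°

Δλ = 178.44 − -177.37 = 355.81°; wrapped into (−180°, 180°]: -4.19°.
θ = atan2( sin Δλ · cos φ₂ , cos φ₁ · sin φ₂ − sin φ₁ · cos φ₂ · cos Δλ )
  = atan2(-0.06943, -0.72237) = -174.510° → normalised to [0°, 360°): 185.490°.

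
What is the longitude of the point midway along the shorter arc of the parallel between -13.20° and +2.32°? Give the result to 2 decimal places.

-5.44°

Signed shortest Δλ from -13.20° to +2.32° is +15.52°.
Midpoint longitude = -13.20° + (+15.52°)/2 = -13.20° + 7.76° = -5.44°.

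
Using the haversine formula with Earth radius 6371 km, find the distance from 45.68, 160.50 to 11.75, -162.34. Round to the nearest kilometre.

Δλ = -162.34 − 160.50 = -322.84°; wrapped into (−180°, 180°]: 37.16°.
Δφ = 11.75 − 45.68 = -33.93°.
a = sin²(Δφ/2) + cos φ₁ · cos φ₂ · sin²(Δλ/2) = 0.154585.
c = 2·atan2(√a, √(1−a)) = 0.80816 rad → d = 6371·c ≈ 5148.79 km.

5149 km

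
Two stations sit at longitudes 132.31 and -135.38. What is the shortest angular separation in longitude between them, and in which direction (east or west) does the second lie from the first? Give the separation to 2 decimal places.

92.31° east

Raw difference: -135.38 − 132.31 = -267.69°.
Normalise into (−180°, 180°]: -267.69° + 360° = 92.31°.
Positive ⇒ the second point lies to the east; separation 92.31°.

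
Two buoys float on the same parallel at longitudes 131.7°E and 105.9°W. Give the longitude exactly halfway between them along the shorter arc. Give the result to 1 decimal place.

167.1°W

Signed shortest Δλ from +131.7° to -105.9° is +122.4°.
Midpoint longitude = +131.7° + (+122.4°)/2 = +131.7° + 61.2° = +192.9°.
Normalise into (−180°, 180°]: -167.1°.
(The naïve average (+131.7 + -105.9)/2 = 12.9° is on the wrong side of the globe.)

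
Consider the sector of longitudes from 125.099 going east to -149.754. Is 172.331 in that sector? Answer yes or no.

Yes

Band width going east from +125.099° to -149.754°: ((-149.754 − 125.099) mod 360) = 85.147°.
Offset of +172.331° east of the west edge: ((172.331 − 125.099) mod 360) = 47.232°.
47.232° ≤ 85.147° ⇒ inside.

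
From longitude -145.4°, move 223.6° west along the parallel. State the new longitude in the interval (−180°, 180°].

Start at -145.4°; shift −223.6° → -369.0°.
-369.0° lies outside (−180°, 180°]; add 360° → -9.0°.

-9.0°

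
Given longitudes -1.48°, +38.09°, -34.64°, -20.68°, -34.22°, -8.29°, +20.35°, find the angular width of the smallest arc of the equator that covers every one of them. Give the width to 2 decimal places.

72.73°

Sort the longitudes: -34.64°, -34.22°, -20.68°, -8.29°, -1.48°, +20.35°, +38.09°.
Eastward gaps between consecutive values (wrapping around): 0.42°, 13.54°, 12.39°, 6.81°, 21.83°, 17.74°, 287.27°.
Largest gap = 287.27° ⇒ minimal covering band is its complement: 360° − 287.27° = 72.73°.
Band runs from -34.64° eastward to +38.09°.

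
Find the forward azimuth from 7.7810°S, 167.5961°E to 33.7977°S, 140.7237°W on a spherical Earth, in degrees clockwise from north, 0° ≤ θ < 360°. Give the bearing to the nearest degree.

Δλ = -140.7237 − 167.5961 = -308.3198°; wrapped into (−180°, 180°]: 51.6802°.
θ = atan2( sin Δλ · cos φ₂ , cos φ₁ · sin φ₂ − sin φ₁ · cos φ₂ · cos Δλ )
  = atan2(0.65198, -0.48138) = 126.440° → normalised to [0°, 360°): 126.440°.

126°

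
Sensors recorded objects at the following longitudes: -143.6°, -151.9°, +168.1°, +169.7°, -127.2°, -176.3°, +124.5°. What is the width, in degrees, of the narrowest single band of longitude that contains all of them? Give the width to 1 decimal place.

Sort the longitudes: -176.3°, -151.9°, -143.6°, -127.2°, +124.5°, +168.1°, +169.7°.
Eastward gaps between consecutive values (wrapping around): 24.4°, 8.3°, 16.4°, 251.7°, 43.6°, 1.6°, 14.0°.
Largest gap = 251.7° ⇒ minimal covering band is its complement: 360° − 251.7° = 108.3°.
Band runs from +124.5° eastward to -127.2°, crossing the antimeridian.

108.3°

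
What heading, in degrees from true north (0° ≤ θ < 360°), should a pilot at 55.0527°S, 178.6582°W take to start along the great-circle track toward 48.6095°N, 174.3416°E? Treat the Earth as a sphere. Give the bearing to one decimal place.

Δλ = 174.3416 − -178.6582 = 352.9998°; wrapped into (−180°, 180°]: -7.0002°.
θ = atan2( sin Δλ · cos φ₂ , cos φ₁ · sin φ₂ − sin φ₁ · cos φ₂ · cos Δλ )
  = atan2(-0.08058, 0.96767) = -4.760° → normalised to [0°, 360°): 355.240°.

355.2°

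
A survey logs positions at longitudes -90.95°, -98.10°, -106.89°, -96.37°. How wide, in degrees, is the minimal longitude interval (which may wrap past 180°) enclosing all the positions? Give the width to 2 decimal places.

15.94°

Sort the longitudes: -106.89°, -98.10°, -96.37°, -90.95°.
Eastward gaps between consecutive values (wrapping around): 8.79°, 1.73°, 5.42°, 344.06°.
Largest gap = 344.06° ⇒ minimal covering band is its complement: 360° − 344.06° = 15.94°.
Band runs from -106.89° eastward to -90.95°.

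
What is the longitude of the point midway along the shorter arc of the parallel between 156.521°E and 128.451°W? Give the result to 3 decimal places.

Signed shortest Δλ from +156.521° to -128.451° is +75.028°.
Midpoint longitude = +156.521° + (+75.028°)/2 = +156.521° + 37.514° = +194.035°.
Normalise into (−180°, 180°]: -165.965°.
(The naïve average (+156.521 + -128.451)/2 = 14.035° is on the wrong side of the globe.)

165.965°W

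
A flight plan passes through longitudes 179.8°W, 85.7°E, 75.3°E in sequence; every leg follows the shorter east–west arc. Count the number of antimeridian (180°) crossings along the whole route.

1

Leg 1: -179.8° → +85.7°, shortest Δλ = -94.5° (west) — crosses 180°.
Leg 2: +85.7° → +75.3°, shortest Δλ = -10.4° (west) — does not cross 180°.
Total crossings: 1.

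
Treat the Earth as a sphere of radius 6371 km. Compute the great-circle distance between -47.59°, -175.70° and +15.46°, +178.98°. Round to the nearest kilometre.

Δλ = 178.98 − -175.70 = 354.68°; wrapped into (−180°, 180°]: -5.32°.
Δφ = 15.46 − -47.59 = 63.05°.
a = sin²(Δφ/2) + cos φ₁ · cos φ₂ · sin²(Δλ/2) = 0.274794.
c = 2·atan2(√a, √(1−a)) = 1.10357 rad → d = 6371·c ≈ 7030.84 km.

7031 km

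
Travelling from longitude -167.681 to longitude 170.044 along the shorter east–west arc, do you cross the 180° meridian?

Naïve |170.044 − -167.681| = 337.725° > 180°, so the shorter arc goes the other way round — across 180°.
Signed shortest Δλ = ((170.044 − -167.681 + 180) mod 360) − 180 = -22.275°.
Going west by 22.275° from -167.681° passes through 180° before reaching +170.044°.

Yes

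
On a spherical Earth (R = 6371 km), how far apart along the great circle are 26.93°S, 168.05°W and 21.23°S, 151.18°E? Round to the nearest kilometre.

4169 km

Δλ = 151.18 − -168.05 = 319.23°; wrapped into (−180°, 180°]: -40.77°.
Δφ = -21.23 − -26.93 = 5.70°.
a = sin²(Δφ/2) + cos φ₁ · cos φ₂ · sin²(Δλ/2) = 0.103305.
c = 2·atan2(√a, √(1−a)) = 0.65444 rad → d = 6371·c ≈ 4169.43 km.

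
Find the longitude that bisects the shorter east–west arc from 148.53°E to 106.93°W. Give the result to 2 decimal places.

Signed shortest Δλ from +148.53° to -106.93° is +104.54°.
Midpoint longitude = +148.53° + (+104.54°)/2 = +148.53° + 52.27° = +200.80°.
Normalise into (−180°, 180°]: -159.20°.
(The naïve average (+148.53 + -106.93)/2 = 20.8° is on the wrong side of the globe.)

159.20°W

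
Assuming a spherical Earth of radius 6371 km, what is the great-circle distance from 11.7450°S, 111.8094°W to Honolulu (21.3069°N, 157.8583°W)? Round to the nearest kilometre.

6228 km

Δλ = -157.8583 − -111.8094 = -46.0489°.
Δφ = 21.3069 − -11.7450 = 33.0519°.
a = sin²(Δφ/2) + cos φ₁ · cos φ₂ · sin²(Δλ/2) = 0.220449.
c = 2·atan2(√a, √(1−a)) = 0.97749 rad → d = 6371·c ≈ 6227.62 km.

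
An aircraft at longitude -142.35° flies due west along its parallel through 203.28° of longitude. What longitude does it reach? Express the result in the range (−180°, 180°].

+14.37°

Start at -142.35°; shift −203.28° → -345.63°.
-345.63° lies outside (−180°, 180°]; add 360° → +14.37°.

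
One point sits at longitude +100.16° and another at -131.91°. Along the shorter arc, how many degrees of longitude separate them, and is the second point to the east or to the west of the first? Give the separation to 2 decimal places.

Raw difference: -131.91 − 100.16 = -232.07°.
Normalise into (−180°, 180°]: -232.07° + 360° = 127.93°.
Positive ⇒ the second point lies to the east; separation 127.93°.

127.93° east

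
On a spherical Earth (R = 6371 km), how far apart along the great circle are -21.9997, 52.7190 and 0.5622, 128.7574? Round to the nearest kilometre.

8594 km

Δλ = 128.7574 − 52.7190 = 76.0384°.
Δφ = 0.5622 − -21.9997 = 22.5619°.
a = sin²(Δφ/2) + cos φ₁ · cos φ₂ · sin²(Δλ/2) = 0.389991.
c = 2·atan2(√a, √(1−a)) = 1.34896 rad → d = 6371·c ≈ 8594.25 km.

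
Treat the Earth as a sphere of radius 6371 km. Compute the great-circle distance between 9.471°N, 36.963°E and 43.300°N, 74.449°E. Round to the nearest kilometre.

Δλ = 74.449 − 36.963 = 37.486°.
Δφ = 43.300 − 9.471 = 33.829°.
a = sin²(Δφ/2) + cos φ₁ · cos φ₂ · sin²(Δλ/2) = 0.158766.
c = 2·atan2(√a, √(1−a)) = 0.81966 rad → d = 6371·c ≈ 5222.07 km.

5222 km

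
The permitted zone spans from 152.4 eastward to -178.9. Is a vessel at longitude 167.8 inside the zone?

Yes

Band width going east from +152.4° to -178.9°: ((-178.9 − 152.4) mod 360) = 28.7°.
Offset of +167.8° east of the west edge: ((167.8 − 152.4) mod 360) = 15.4°.
15.4° ≤ 28.7° ⇒ inside.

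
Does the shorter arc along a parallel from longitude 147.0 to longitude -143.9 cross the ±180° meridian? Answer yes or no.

Yes

Naïve |-143.9 − 147.0| = 290.9° > 180°, so the shorter arc goes the other way round — across 180°.
Signed shortest Δλ = ((-143.9 − 147.0 + 180) mod 360) − 180 = 69.1°.
Going east by 69.1° from +147.0° passes through 180° before reaching -143.9°.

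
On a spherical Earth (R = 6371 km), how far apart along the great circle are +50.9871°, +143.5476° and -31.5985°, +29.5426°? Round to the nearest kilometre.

14311 km

Δλ = 29.5426 − 143.5476 = -114.0050°.
Δφ = -31.5985 − 50.9871 = -82.5856°.
a = sin²(Δφ/2) + cos φ₁ · cos φ₂ · sin²(Δλ/2) = 0.812622.
c = 2·atan2(√a, √(1−a)) = 2.24624 rad → d = 6371·c ≈ 14310.79 km.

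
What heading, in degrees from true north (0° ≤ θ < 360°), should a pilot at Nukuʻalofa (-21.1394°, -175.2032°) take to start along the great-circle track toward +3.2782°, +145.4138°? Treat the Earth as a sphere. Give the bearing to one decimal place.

Δλ = 145.4138 − -175.2032 = 320.6170°; wrapped into (−180°, 180°]: -39.3830°.
θ = atan2( sin Δλ · cos φ₂ , cos φ₁ · sin φ₂ − sin φ₁ · cos φ₂ · cos Δλ )
  = atan2(-0.63346, 0.33163) = -62.367° → normalised to [0°, 360°): 297.633°.

297.6°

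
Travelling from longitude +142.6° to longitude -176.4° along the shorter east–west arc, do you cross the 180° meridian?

Yes

Naïve |-176.4 − 142.6| = 319.0° > 180°, so the shorter arc goes the other way round — across 180°.
Signed shortest Δλ = ((-176.4 − 142.6 + 180) mod 360) − 180 = 41.0°.
Going east by 41.0° from +142.6° passes through 180° before reaching -176.4°.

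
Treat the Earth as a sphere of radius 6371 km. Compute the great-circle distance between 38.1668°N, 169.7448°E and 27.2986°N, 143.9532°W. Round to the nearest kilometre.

Δλ = -143.9532 − 169.7448 = -313.6980°; wrapped into (−180°, 180°]: 46.3020°.
Δφ = 27.2986 − 38.1668 = -10.8682°.
a = sin²(Δφ/2) + cos φ₁ · cos φ₂ · sin²(Δλ/2) = 0.116960.
c = 2·atan2(√a, √(1−a)) = 0.69808 rad → d = 6371·c ≈ 4447.45 km.

4447 km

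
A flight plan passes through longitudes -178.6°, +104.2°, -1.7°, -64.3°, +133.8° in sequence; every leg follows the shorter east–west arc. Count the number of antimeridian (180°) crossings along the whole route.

2

Leg 1: -178.6° → +104.2°, shortest Δλ = -77.2° (west) — crosses 180°.
Leg 2: +104.2° → -1.7°, shortest Δλ = -105.9° (west) — does not cross 180°.
Leg 3: -1.7° → -64.3°, shortest Δλ = -62.6° (west) — does not cross 180°.
Leg 4: -64.3° → +133.8°, shortest Δλ = -161.9° (west) — crosses 180°.
Total crossings: 2.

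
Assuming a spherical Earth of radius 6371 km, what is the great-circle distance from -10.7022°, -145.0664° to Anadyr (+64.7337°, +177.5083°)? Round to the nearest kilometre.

Δλ = 177.5083 − -145.0664 = 322.5747°; wrapped into (−180°, 180°]: -37.4253°.
Δφ = 64.7337 − -10.7022 = 75.4359°.
a = sin²(Δφ/2) + cos φ₁ · cos φ₂ · sin²(Δλ/2) = 0.417436.
c = 2·atan2(√a, √(1−a)) = 1.40491 rad → d = 6371·c ≈ 8950.67 km.

8951 km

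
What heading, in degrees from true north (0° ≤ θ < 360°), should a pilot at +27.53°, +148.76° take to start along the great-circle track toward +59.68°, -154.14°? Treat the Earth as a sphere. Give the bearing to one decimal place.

33.6°

Δλ = -154.14 − 148.76 = -302.90°; wrapped into (−180°, 180°]: 57.10°.
θ = atan2( sin Δλ · cos φ₂ , cos φ₁ · sin φ₂ − sin φ₁ · cos φ₂ · cos Δλ )
  = atan2(0.42386, 0.63873) = 33.568° → normalised to [0°, 360°): 33.568°.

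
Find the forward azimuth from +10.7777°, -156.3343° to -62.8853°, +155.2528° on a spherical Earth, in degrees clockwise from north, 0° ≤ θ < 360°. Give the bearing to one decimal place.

200.1°

Δλ = 155.2528 − -156.3343 = 311.5871°; wrapped into (−180°, 180°]: -48.4129°.
θ = atan2( sin Δλ · cos φ₂ , cos φ₁ · sin φ₂ − sin φ₁ · cos φ₂ · cos Δλ )
  = atan2(-0.34089, -0.93097) = -159.889° → normalised to [0°, 360°): 200.111°.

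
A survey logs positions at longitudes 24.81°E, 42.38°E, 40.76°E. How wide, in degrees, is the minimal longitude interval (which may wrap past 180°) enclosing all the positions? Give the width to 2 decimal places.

Sort the longitudes: +24.81°, +40.76°, +42.38°.
Eastward gaps between consecutive values (wrapping around): 15.95°, 1.62°, 342.43°.
Largest gap = 342.43° ⇒ minimal covering band is its complement: 360° − 342.43° = 17.57°.
Band runs from +24.81° eastward to +42.38°.

17.57°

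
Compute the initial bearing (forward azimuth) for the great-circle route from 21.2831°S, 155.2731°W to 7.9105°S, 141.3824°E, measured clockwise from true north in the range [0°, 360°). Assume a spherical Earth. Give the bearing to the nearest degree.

Δλ = 141.3824 − -155.2731 = 296.6555°; wrapped into (−180°, 180°]: -63.3445°.
θ = atan2( sin Δλ · cos φ₂ , cos φ₁ · sin φ₂ − sin φ₁ · cos φ₂ · cos Δλ )
  = atan2(-0.88522, 0.03305) = -87.862° → normalised to [0°, 360°): 272.138°.

272°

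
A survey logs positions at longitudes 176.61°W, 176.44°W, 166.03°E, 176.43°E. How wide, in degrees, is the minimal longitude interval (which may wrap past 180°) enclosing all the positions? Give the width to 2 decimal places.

17.53°

Sort the longitudes: -176.61°, -176.44°, +166.03°, +176.43°.
Eastward gaps between consecutive values (wrapping around): 0.17°, 342.47°, 10.40°, 6.96°.
Largest gap = 342.47° ⇒ minimal covering band is its complement: 360° − 342.47° = 17.53°.
Band runs from +166.03° eastward to -176.44°, crossing the antimeridian.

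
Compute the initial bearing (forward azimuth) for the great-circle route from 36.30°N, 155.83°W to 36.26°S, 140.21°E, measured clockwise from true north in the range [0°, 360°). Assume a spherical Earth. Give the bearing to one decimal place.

226.6°

Δλ = 140.21 − -155.83 = 296.04°; wrapped into (−180°, 180°]: -63.96°.
θ = atan2( sin Δλ · cos φ₂ , cos φ₁ · sin φ₂ − sin φ₁ · cos φ₂ · cos Δλ )
  = atan2(-0.72449, -0.68623) = -133.447° → normalised to [0°, 360°): 226.553°.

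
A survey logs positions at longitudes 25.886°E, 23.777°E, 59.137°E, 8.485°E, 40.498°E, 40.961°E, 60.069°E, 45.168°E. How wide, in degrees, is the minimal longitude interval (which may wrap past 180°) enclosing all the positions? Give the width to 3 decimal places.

Sort the longitudes: +8.485°, +23.777°, +25.886°, +40.498°, +40.961°, +45.168°, +59.137°, +60.069°.
Eastward gaps between consecutive values (wrapping around): 15.292°, 2.109°, 14.612°, 0.463°, 4.207°, 13.969°, 0.932°, 308.416°.
Largest gap = 308.416° ⇒ minimal covering band is its complement: 360° − 308.416° = 51.584°.
Band runs from +8.485° eastward to +60.069°.

51.584°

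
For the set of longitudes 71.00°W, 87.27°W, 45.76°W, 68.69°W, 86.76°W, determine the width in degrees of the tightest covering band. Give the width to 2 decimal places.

Sort the longitudes: -87.27°, -86.76°, -71.00°, -68.69°, -45.76°.
Eastward gaps between consecutive values (wrapping around): 0.51°, 15.76°, 2.31°, 22.93°, 318.49°.
Largest gap = 318.49° ⇒ minimal covering band is its complement: 360° − 318.49° = 41.51°.
Band runs from -87.27° eastward to -45.76°.

41.51°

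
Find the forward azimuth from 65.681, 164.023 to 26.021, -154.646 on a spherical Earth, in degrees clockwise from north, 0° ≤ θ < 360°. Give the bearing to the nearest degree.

Δλ = -154.646 − 164.023 = -318.669°; wrapped into (−180°, 180°]: 41.331°.
θ = atan2( sin Δλ · cos φ₂ , cos φ₁ · sin φ₂ − sin φ₁ · cos φ₂ · cos Δλ )
  = atan2(0.59346, -0.43425) = 126.194° → normalised to [0°, 360°): 126.194°.

126°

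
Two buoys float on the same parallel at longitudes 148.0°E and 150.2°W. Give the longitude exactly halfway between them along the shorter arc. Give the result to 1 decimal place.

Signed shortest Δλ from +148.0° to -150.2° is +61.8°.
Midpoint longitude = +148.0° + (+61.8°)/2 = +148.0° + 30.9° = +178.9°.
(The naïve average (+148.0 + -150.2)/2 = -1.1° is on the wrong side of the globe.)

178.9°E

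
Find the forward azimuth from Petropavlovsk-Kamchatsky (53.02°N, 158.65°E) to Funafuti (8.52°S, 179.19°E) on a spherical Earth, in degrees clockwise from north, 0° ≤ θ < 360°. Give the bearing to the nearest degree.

157°

Δλ = 179.19 − 158.65 = 20.54°.
θ = atan2( sin Δλ · cos φ₂ , cos φ₁ · sin φ₂ − sin φ₁ · cos φ₂ · cos Δλ )
  = atan2(0.34699, -0.82893) = 157.286° → normalised to [0°, 360°): 157.286°.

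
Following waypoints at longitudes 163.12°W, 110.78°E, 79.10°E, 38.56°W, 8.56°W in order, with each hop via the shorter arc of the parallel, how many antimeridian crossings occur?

Leg 1: -163.12° → +110.78°, shortest Δλ = -86.1° (west) — crosses 180°.
Leg 2: +110.78° → +79.10°, shortest Δλ = -31.68° (west) — does not cross 180°.
Leg 3: +79.10° → -38.56°, shortest Δλ = -117.66° (west) — does not cross 180°.
Leg 4: -38.56° → -8.56°, shortest Δλ = 30.0° (east) — does not cross 180°.
Total crossings: 1.

1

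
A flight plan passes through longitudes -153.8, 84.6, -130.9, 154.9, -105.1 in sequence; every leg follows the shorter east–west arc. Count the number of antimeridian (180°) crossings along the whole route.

4

Leg 1: -153.8° → +84.6°, shortest Δλ = -121.6° (west) — crosses 180°.
Leg 2: +84.6° → -130.9°, shortest Δλ = 144.5° (east) — crosses 180°.
Leg 3: -130.9° → +154.9°, shortest Δλ = -74.2° (west) — crosses 180°.
Leg 4: +154.9° → -105.1°, shortest Δλ = 100.0° (east) — crosses 180°.
Total crossings: 4.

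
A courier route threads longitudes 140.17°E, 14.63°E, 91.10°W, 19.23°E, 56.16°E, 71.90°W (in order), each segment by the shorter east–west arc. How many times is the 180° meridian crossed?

Leg 1: +140.17° → +14.63°, shortest Δλ = -125.54° (west) — does not cross 180°.
Leg 2: +14.63° → -91.10°, shortest Δλ = -105.73° (west) — does not cross 180°.
Leg 3: -91.10° → +19.23°, shortest Δλ = 110.33° (east) — does not cross 180°.
Leg 4: +19.23° → +56.16°, shortest Δλ = 36.93° (east) — does not cross 180°.
Leg 5: +56.16° → -71.90°, shortest Δλ = -128.06° (west) — does not cross 180°.
Total crossings: 0.

0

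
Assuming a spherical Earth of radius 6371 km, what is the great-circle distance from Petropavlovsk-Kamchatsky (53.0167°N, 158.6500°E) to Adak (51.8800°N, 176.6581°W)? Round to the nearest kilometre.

Δλ = -176.6581 − 158.6500 = -335.3081°; wrapped into (−180°, 180°]: 24.6919°.
Δφ = 51.8800 − 53.0167 = -1.1367°.
a = sin²(Δφ/2) + cos φ₁ · cos φ₂ · sin²(Δλ/2) = 0.017076.
c = 2·atan2(√a, √(1−a)) = 0.26210 rad → d = 6371·c ≈ 1669.83 km.

1670 km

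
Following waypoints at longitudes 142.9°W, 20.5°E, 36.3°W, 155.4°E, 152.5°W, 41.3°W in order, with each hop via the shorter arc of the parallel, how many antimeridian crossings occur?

2

Leg 1: -142.9° → +20.5°, shortest Δλ = 163.4° (east) — does not cross 180°.
Leg 2: +20.5° → -36.3°, shortest Δλ = -56.8° (west) — does not cross 180°.
Leg 3: -36.3° → +155.4°, shortest Δλ = -168.3° (west) — crosses 180°.
Leg 4: +155.4° → -152.5°, shortest Δλ = 52.1° (east) — crosses 180°.
Leg 5: -152.5° → -41.3°, shortest Δλ = 111.2° (east) — does not cross 180°.
Total crossings: 2.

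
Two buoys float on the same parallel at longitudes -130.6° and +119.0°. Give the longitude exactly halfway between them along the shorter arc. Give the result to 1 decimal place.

+174.2°

Signed shortest Δλ from -130.6° to +119.0° is -110.4°.
Midpoint longitude = -130.6° + (-110.4°)/2 = -130.6° − 55.2° = -185.8°.
Normalise into (−180°, 180°]: +174.2°.
(The naïve average (-130.6 + +119.0)/2 = -5.8° is on the wrong side of the globe.)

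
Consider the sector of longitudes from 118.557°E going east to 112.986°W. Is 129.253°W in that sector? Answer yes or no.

Yes

Band width going east from +118.557° to -112.986°: ((-112.986 − 118.557) mod 360) = 128.457°.
Offset of -129.253° east of the west edge: ((-129.253 − 118.557) mod 360) = 112.190°.
112.190° ≤ 128.457° ⇒ inside.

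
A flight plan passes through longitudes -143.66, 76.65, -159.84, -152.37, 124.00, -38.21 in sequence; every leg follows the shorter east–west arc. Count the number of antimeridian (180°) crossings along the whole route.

3

Leg 1: -143.66° → +76.65°, shortest Δλ = -139.69° (west) — crosses 180°.
Leg 2: +76.65° → -159.84°, shortest Δλ = 123.51° (east) — crosses 180°.
Leg 3: -159.84° → -152.37°, shortest Δλ = 7.47° (east) — does not cross 180°.
Leg 4: -152.37° → +124.00°, shortest Δλ = -83.63° (west) — crosses 180°.
Leg 5: +124.00° → -38.21°, shortest Δλ = -162.21° (west) — does not cross 180°.
Total crossings: 3.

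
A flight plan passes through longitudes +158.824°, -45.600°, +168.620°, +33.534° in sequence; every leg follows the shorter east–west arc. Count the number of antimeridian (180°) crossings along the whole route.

2

Leg 1: +158.824° → -45.600°, shortest Δλ = 155.576° (east) — crosses 180°.
Leg 2: -45.600° → +168.620°, shortest Δλ = -145.78° (west) — crosses 180°.
Leg 3: +168.620° → +33.534°, shortest Δλ = -135.086° (west) — does not cross 180°.
Total crossings: 2.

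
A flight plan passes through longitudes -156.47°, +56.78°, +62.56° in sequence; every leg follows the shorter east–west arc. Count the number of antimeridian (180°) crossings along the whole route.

1

Leg 1: -156.47° → +56.78°, shortest Δλ = -146.75° (west) — crosses 180°.
Leg 2: +56.78° → +62.56°, shortest Δλ = 5.78° (east) — does not cross 180°.
Total crossings: 1.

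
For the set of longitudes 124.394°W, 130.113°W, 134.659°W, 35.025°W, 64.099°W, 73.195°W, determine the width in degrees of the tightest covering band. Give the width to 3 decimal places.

Sort the longitudes: -134.659°, -130.113°, -124.394°, -73.195°, -64.099°, -35.025°.
Eastward gaps between consecutive values (wrapping around): 4.546°, 5.719°, 51.199°, 9.096°, 29.074°, 260.366°.
Largest gap = 260.366° ⇒ minimal covering band is its complement: 360° − 260.366° = 99.634°.
Band runs from -134.659° eastward to -35.025°.

99.634°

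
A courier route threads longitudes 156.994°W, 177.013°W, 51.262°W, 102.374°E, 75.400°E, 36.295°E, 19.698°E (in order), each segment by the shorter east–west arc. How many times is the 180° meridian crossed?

0

Leg 1: -156.994° → -177.013°, shortest Δλ = -20.019° (west) — does not cross 180°.
Leg 2: -177.013° → -51.262°, shortest Δλ = 125.751° (east) — does not cross 180°.
Leg 3: -51.262° → +102.374°, shortest Δλ = 153.636° (east) — does not cross 180°.
Leg 4: +102.374° → +75.400°, shortest Δλ = -26.974° (west) — does not cross 180°.
Leg 5: +75.400° → +36.295°, shortest Δλ = -39.105° (west) — does not cross 180°.
Leg 6: +36.295° → +19.698°, shortest Δλ = -16.597° (west) — does not cross 180°.
Total crossings: 0.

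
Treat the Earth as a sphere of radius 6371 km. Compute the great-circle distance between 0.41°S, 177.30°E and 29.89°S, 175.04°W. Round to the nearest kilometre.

3377 km

Δλ = -175.04 − 177.30 = -352.34°; wrapped into (−180°, 180°]: 7.66°.
Δφ = -29.89 − -0.41 = -29.48°.
a = sin²(Δφ/2) + cos φ₁ · cos φ₂ · sin²(Δλ/2) = 0.068604.
c = 2·atan2(√a, √(1−a)) = 0.53003 rad → d = 6371·c ≈ 3376.83 km.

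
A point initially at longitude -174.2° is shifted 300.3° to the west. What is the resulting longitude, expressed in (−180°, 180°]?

-114.5°

Start at -174.2°; shift −300.3° → -474.5°.
-474.5° lies outside (−180°, 180°]; add 360° → -114.5°.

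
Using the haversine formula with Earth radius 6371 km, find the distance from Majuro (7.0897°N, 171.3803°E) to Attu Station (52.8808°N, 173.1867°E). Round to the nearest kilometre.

5094 km

Δλ = 173.1867 − 171.3803 = 1.8064°.
Δφ = 52.8808 − 7.0897 = 45.7911°.
a = sin²(Δφ/2) + cos φ₁ · cos φ₂ · sin²(Δλ/2) = 0.151511.
c = 2·atan2(√a, √(1−a)) = 0.79962 rad → d = 6371·c ≈ 5094.38 km.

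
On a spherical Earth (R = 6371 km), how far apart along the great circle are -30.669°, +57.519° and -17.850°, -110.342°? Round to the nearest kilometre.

14466 km

Δλ = -110.342 − 57.519 = -167.861°.
Δφ = -17.850 − -30.669 = 12.819°.
a = sin²(Δφ/2) + cos φ₁ · cos φ₂ · sin²(Δλ/2) = 0.822033.
c = 2·atan2(√a, √(1−a)) = 2.27060 rad → d = 6371·c ≈ 14465.97 km.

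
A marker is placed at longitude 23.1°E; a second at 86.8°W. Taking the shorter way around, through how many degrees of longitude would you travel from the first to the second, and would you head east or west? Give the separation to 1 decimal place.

Raw difference: -86.8 − 23.1 = -109.9°.
Normalise into (−180°, 180°]: -109.9° stays -109.9°.
Negative ⇒ the second point lies to the west; separation 109.9°.

109.9° west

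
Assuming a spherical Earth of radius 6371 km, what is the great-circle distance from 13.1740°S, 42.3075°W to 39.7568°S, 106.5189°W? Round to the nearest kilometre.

6880 km

Δλ = -106.5189 − -42.3075 = -64.2114°.
Δφ = -39.7568 − -13.1740 = -26.5828°.
a = sin²(Δφ/2) + cos φ₁ · cos φ₂ · sin²(Δλ/2) = 0.264297.
c = 2·atan2(√a, √(1−a)) = 1.07991 rad → d = 6371·c ≈ 6880.12 km.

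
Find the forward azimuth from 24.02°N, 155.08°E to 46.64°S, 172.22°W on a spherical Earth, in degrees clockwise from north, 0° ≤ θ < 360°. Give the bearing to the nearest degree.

158°

Δλ = -172.22 − 155.08 = -327.30°; wrapped into (−180°, 180°]: 32.70°.
θ = atan2( sin Δλ · cos φ₂ , cos φ₁ · sin φ₂ − sin φ₁ · cos φ₂ · cos Δλ )
  = atan2(0.37092, -0.89928) = 157.586° → normalised to [0°, 360°): 157.586°.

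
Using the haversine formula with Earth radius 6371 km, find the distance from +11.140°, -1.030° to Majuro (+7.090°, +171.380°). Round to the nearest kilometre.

17821 km

Δλ = 171.380 − -1.030 = 172.410°.
Δφ = 7.090 − 11.140 = -4.050°.
a = sin²(Δφ/2) + cos φ₁ · cos φ₂ · sin²(Δλ/2) = 0.970639.
c = 2·atan2(√a, √(1−a)) = 2.79719 rad → d = 6371·c ≈ 17820.91 km.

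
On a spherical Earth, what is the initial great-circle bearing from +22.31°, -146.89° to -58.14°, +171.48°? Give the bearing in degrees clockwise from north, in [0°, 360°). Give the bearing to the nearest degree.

Δλ = 171.48 − -146.89 = 318.37°; wrapped into (−180°, 180°]: -41.63°.
θ = atan2( sin Δλ · cos φ₂ , cos φ₁ · sin φ₂ − sin φ₁ · cos φ₂ · cos Δλ )
  = atan2(-0.35066, -0.93554) = -159.453° → normalised to [0°, 360°): 200.547°.

201°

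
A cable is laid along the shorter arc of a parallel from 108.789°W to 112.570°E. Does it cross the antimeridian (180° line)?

Naïve |112.570 − -108.789| = 221.359° > 180°, so the shorter arc goes the other way round — across 180°.
Signed shortest Δλ = ((112.570 − -108.789 + 180) mod 360) − 180 = -138.641°.
Going west by 138.641° from -108.789° passes through 180° before reaching +112.570°.

Yes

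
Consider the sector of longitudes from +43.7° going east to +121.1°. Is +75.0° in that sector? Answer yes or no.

Yes

Band width going east from +43.7° to +121.1°: ((121.1 − 43.7) mod 360) = 77.4°.
Offset of +75.0° east of the west edge: ((75.0 − 43.7) mod 360) = 31.3°.
31.3° ≤ 77.4° ⇒ inside.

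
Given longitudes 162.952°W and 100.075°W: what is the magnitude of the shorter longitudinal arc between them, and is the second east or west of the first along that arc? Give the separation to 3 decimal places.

Raw difference: -100.075 − -162.952 = 62.877°.
Normalise into (−180°, 180°]: 62.877° stays 62.877°.
Positive ⇒ the second point lies to the east; separation 62.877°.

62.877° east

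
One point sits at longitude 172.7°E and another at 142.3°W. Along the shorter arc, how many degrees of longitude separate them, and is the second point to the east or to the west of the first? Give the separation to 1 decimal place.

45.0° east

Raw difference: -142.3 − 172.7 = -315.0°.
Normalise into (−180°, 180°]: -315.0° + 360° = 45.0°.
Positive ⇒ the second point lies to the east; separation 45.0°.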